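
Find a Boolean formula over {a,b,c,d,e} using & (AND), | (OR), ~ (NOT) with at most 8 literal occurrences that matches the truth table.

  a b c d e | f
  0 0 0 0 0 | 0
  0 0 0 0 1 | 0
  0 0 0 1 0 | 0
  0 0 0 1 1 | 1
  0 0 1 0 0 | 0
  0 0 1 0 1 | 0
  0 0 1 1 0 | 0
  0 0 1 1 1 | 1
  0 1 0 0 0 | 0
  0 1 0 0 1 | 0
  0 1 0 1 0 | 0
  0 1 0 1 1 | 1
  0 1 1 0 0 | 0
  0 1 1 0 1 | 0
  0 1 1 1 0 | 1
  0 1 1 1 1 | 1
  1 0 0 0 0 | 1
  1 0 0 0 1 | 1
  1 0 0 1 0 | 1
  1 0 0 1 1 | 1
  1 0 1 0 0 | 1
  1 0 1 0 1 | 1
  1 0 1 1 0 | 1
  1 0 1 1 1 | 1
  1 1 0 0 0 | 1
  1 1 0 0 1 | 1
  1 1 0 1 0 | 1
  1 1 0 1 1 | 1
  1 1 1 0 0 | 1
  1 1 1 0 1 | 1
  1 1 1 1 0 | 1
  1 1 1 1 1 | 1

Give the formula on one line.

((d & (e | (b & c))) | a)

  (b & c) = 00000000000011110000000000001111
  (e | (b & c)) = 01010101010111110101010101011111
  (d & (e | (b & c))) = 00010001000100110001000100010011
  ((d & (e | (b & c))) | a) = 00010001000100111111111111111111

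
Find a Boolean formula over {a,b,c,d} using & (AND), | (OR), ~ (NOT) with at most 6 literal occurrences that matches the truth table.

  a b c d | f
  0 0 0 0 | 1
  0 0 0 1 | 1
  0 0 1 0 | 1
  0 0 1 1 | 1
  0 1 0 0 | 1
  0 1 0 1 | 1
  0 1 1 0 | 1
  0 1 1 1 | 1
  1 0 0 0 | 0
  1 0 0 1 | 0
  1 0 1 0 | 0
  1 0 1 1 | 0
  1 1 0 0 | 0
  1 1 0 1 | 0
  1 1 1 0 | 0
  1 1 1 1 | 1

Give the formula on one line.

(~a | ((c & d) & b))

  ~a = 1111111100000000
  (c & d) = 0001000100010001
  ((c & d) & b) = 0000000100000001
  (~a | ((c & d) & b)) = 1111111100000001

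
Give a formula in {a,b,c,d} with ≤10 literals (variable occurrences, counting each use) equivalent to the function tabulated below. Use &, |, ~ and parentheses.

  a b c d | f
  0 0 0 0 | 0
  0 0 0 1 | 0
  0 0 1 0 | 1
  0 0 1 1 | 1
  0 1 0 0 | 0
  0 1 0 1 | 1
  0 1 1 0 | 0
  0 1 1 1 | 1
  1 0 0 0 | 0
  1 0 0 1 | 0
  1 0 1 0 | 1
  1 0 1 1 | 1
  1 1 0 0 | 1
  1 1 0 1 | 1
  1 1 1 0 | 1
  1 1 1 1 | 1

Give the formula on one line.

  (b | c) = 0011111100111111
  ~b = 1111000011110000
  (~b | a) = 1111000011111111
  ~a = 1111111100000000
  (d & ~a) = 0101010100000000
  ((d & ~a) | ~b) = 1111010111110000
  ((~b | a) | ((d & ~a) | ~b)) = 1111010111111111
  ((b | c) & ((~b | a) | ((d & ~a) | ~b))) = 0011010100111111

((b | c) & ((~b | a) | ((d & ~a) | ~b)))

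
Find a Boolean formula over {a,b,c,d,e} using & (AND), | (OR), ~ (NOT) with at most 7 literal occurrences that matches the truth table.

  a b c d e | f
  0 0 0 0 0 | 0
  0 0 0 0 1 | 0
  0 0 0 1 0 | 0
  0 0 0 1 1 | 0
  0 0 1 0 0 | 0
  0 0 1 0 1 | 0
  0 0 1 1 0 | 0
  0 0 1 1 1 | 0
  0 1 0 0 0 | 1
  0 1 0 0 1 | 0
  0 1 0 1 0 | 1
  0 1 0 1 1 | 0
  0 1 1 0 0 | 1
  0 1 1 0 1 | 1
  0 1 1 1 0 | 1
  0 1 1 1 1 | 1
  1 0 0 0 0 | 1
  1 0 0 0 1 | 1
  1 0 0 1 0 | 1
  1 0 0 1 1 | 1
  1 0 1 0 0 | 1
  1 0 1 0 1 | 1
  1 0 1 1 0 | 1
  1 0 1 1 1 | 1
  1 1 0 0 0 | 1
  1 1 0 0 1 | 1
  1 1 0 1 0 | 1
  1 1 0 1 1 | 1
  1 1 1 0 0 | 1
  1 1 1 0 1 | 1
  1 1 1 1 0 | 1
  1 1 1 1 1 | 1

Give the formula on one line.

((c | (~e | a)) & (b | a))

  ~e = 10101010101010101010101010101010
  (~e | a) = 10101010101010101111111111111111
  (c | (~e | a)) = 10101111101011111111111111111111
  (b | a) = 00000000111111111111111111111111
  ((c | (~e | a)) & (b | a)) = 00000000101011111111111111111111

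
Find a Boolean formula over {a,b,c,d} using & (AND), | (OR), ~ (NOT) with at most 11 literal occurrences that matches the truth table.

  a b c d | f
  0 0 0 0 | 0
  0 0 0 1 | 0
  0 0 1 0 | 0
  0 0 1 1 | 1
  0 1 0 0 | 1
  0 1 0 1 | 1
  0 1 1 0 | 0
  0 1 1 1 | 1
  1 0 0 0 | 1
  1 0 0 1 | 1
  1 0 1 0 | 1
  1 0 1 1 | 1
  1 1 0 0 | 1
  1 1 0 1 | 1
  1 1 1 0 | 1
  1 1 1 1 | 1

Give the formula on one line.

  (b | a) = 0000111111111111
  ((b | a) | c) = 0011111111111111
  (a | d) = 0101010111111111
  (((b | a) | c) & (a | d)) = 0001010111111111
  ~d = 1010101010101010
  (a | ~d) = 1010101011111111
  ~c = 1100110011001100
  (~c & b) = 0000110000001100
  ((a | ~d) & (~c & b)) = 0000100000001100
  ((((b | a) | c) & (a | d)) | ((a | ~d) & (~c & b))) = 0001110111111111

((((b | a) | c) & (a | d)) | ((a | ~d) & (~c & b)))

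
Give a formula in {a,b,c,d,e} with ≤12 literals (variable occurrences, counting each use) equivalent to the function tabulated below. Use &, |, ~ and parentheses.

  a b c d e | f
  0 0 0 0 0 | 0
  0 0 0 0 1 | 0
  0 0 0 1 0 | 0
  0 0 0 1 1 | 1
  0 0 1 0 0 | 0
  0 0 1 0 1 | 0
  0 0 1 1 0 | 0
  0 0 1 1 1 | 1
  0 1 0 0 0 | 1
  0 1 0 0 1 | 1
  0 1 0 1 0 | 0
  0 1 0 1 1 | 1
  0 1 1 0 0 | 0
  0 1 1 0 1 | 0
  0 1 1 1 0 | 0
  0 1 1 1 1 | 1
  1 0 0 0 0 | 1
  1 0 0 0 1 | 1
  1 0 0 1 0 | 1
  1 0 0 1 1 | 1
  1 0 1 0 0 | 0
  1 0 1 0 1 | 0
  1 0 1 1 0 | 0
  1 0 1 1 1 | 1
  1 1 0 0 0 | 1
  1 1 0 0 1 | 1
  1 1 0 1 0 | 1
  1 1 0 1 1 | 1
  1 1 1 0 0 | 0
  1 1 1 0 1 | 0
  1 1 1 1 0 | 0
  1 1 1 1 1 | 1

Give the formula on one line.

((((a | ~d) & ~c) & (b | ((~b & a) & ~c))) | (d & e))

  ~d = 11001100110011001100110011001100
  (a | ~d) = 11001100110011001111111111111111
  ~c = 11110000111100001111000011110000
  ((a | ~d) & ~c) = 11000000110000001111000011110000
  ~b = 11111111000000001111111100000000
  (~b & a) = 00000000000000001111111100000000
  ((~b & a) & ~c) = 00000000000000001111000000000000
  (b | ((~b & a) & ~c)) = 00000000111111111111000011111111
  (((a | ~d) & ~c) & (b | ((~b & a) & ~c))) = 00000000110000001111000011110000
  (d & e) = 00010001000100010001000100010001
  ((((a | ~d) & ~c) & (b | ((~b & a) & ~c))) | (d & e)) = 00010001110100011111000111110001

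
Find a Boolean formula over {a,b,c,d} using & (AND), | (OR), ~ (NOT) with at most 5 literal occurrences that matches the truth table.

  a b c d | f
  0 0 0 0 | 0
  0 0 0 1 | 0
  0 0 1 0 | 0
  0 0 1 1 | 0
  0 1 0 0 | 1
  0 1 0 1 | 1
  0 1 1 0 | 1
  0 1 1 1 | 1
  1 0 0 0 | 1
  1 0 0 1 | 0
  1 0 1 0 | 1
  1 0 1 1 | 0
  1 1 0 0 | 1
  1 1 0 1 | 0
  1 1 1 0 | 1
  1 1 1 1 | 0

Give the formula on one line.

((~d & a) | (~a & b))

  ~d = 1010101010101010
  (~d & a) = 0000000010101010
  ~a = 1111111100000000
  (~a & b) = 0000111100000000
  ((~d & a) | (~a & b)) = 0000111110101010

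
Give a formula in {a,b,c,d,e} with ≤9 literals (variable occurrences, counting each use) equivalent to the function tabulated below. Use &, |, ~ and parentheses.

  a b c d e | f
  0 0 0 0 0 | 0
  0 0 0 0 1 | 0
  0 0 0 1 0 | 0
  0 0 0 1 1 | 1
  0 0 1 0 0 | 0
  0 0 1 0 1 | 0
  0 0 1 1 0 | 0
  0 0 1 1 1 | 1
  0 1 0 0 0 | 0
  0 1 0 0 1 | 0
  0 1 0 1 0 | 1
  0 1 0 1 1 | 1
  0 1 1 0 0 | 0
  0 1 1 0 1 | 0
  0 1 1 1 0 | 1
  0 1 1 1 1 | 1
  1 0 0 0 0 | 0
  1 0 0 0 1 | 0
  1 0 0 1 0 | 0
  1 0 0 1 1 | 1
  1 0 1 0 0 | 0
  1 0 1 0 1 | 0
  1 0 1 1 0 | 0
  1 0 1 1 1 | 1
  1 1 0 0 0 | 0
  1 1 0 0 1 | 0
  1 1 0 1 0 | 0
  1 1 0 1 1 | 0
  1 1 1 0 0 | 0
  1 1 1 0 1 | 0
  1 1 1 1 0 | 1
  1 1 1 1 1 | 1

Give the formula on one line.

(((c | ~b) | (~a | (~b | ~d))) & ((b | e) & d))

  ~b = 11111111000000001111111100000000
  (c | ~b) = 11111111000011111111111100001111
  ~a = 11111111111111110000000000000000
  ~d = 11001100110011001100110011001100
  (~b | ~d) = 11111111110011001111111111001100
  (~a | (~b | ~d)) = 11111111111111111111111111001100
  ((c | ~b) | (~a | (~b | ~d))) = 11111111111111111111111111001111
  (b | e) = 01010101111111110101010111111111
  ((b | e) & d) = 00010001001100110001000100110011
  (((c | ~b) | (~a | (~b | ~d))) & ((b | e) & d)) = 00010001001100110001000100000011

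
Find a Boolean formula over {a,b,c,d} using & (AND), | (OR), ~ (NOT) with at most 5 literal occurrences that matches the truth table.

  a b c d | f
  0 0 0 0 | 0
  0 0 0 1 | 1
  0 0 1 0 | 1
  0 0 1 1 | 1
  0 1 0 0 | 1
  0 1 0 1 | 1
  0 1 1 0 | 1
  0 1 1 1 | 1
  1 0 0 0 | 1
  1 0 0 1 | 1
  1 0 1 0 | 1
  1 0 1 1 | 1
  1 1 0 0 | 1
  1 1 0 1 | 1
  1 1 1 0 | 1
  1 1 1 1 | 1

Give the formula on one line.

((a | b) | (d | c))

  (a | b) = 0000111111111111
  (d | c) = 0111011101110111
  ((a | b) | (d | c)) = 0111111111111111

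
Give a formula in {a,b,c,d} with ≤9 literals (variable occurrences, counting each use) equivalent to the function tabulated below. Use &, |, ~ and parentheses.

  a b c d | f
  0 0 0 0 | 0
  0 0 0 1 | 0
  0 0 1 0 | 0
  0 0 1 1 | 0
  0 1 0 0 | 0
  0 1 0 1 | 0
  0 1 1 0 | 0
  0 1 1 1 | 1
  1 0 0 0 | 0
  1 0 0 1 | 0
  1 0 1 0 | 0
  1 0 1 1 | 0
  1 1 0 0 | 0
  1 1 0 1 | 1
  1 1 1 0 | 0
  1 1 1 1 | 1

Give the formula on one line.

((d & b) & ((((a & b) & d) | (a & c)) | c))

  (d & b) = 0000010100000101
  (a & b) = 0000000000001111
  ((a & b) & d) = 0000000000000101
  (a & c) = 0000000000110011
  (((a & b) & d) | (a & c)) = 0000000000110111
  ((((a & b) & d) | (a & c)) | c) = 0011001100110111
  ((d & b) & ((((a & b) & d) | (a & c)) | c)) = 0000000100000101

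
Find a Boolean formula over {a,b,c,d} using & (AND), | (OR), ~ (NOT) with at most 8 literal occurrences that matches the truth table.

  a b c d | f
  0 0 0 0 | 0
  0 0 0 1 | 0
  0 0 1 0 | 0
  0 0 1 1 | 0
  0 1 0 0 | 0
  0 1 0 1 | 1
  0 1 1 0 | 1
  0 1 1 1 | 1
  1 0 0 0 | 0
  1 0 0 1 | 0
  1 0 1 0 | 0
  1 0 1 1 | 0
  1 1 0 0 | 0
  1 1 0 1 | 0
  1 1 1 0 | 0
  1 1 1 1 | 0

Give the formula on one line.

(((~a & d) | (~a & c)) & b)

  ~a = 1111111100000000
  (~a & d) = 0101010100000000
  (~a & c) = 0011001100000000
  ((~a & d) | (~a & c)) = 0111011100000000
  (((~a & d) | (~a & c)) & b) = 0000011100000000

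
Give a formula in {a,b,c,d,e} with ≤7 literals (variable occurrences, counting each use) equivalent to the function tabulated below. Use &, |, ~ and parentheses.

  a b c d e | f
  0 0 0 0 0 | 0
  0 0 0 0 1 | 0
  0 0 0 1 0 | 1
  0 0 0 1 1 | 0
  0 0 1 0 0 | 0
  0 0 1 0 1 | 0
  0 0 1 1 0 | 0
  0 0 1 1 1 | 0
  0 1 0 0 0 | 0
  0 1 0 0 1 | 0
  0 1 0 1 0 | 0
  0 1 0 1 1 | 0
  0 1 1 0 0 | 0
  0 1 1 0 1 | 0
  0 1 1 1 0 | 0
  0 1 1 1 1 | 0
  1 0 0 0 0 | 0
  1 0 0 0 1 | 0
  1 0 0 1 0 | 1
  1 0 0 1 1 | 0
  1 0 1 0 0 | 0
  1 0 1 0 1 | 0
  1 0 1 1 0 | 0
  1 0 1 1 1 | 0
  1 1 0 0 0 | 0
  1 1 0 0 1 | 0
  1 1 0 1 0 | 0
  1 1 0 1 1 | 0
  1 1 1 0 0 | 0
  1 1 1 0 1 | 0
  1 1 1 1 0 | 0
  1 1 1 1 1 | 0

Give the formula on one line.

(((~b & d) & ~c) & ~e)

  ~b = 11111111000000001111111100000000
  (~b & d) = 00110011000000000011001100000000
  ~c = 11110000111100001111000011110000
  ((~b & d) & ~c) = 00110000000000000011000000000000
  ~e = 10101010101010101010101010101010
  (((~b & d) & ~c) & ~e) = 00100000000000000010000000000000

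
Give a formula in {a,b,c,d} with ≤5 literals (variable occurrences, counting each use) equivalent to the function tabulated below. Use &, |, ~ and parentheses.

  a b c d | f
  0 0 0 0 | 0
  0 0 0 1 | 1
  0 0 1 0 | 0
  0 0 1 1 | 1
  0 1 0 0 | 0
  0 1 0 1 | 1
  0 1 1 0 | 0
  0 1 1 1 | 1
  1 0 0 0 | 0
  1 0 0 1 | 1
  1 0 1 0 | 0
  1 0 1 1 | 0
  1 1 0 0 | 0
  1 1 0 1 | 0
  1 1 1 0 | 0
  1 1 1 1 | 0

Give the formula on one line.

((~a | (~c & ~b)) & d)

  ~a = 1111111100000000
  ~c = 1100110011001100
  ~b = 1111000011110000
  (~c & ~b) = 1100000011000000
  (~a | (~c & ~b)) = 1111111111000000
  ((~a | (~c & ~b)) & d) = 0101010101000000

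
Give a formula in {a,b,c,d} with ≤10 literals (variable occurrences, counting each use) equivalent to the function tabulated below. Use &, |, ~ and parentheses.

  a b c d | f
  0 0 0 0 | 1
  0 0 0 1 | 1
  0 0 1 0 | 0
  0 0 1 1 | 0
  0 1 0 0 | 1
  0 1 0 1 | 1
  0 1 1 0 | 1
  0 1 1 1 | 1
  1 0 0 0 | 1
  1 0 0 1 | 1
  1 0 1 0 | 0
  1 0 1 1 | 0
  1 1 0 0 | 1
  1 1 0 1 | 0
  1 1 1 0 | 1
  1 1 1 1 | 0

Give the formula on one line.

  ~d = 1010101010101010
  ~c = 1100110011001100
  (b | ~c) = 1100111111001111
  (~d & (b | ~c)) = 1000101010001010
  ~b = 1111000011110000
  (~c & ~b) = 1100000011000000
  ~a = 1111111100000000
  (d & ~a) = 0101010100000000
  ((b | ~c) & (d & ~a)) = 0100010100000000
  ((~c & ~b) | ((b | ~c) & (d & ~a))) = 1100010111000000
  ((~d & (b | ~c)) | ((~c & ~b) | ((b | ~c) & (d & ~a)))) = 1100111111001010

((~d & (b | ~c)) | ((~c & ~b) | ((b | ~c) & (d & ~a))))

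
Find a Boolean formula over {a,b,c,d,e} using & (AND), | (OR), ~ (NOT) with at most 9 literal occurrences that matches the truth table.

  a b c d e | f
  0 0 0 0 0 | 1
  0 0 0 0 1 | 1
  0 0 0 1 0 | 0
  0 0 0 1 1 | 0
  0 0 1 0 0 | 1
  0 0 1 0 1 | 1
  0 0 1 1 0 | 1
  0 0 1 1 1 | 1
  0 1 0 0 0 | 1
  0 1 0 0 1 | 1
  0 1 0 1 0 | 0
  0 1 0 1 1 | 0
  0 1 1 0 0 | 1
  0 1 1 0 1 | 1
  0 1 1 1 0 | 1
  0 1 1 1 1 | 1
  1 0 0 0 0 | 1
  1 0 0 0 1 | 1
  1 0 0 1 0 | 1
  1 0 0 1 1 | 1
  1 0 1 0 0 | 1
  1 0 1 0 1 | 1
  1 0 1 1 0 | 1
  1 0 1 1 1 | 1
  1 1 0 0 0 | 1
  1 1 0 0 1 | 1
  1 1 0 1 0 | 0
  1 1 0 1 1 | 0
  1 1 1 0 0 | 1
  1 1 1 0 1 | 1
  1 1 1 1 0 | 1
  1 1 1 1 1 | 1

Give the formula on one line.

(((~d | ~b) & ((~a | (~b | c)) & a)) | (~d | c))

  ~d = 11001100110011001100110011001100
  ~b = 11111111000000001111111100000000
  (~d | ~b) = 11111111110011001111111111001100
  ~a = 11111111111111110000000000000000
  (~b | c) = 11111111000011111111111100001111
  (~a | (~b | c)) = 11111111111111111111111100001111
  ((~a | (~b | c)) & a) = 00000000000000001111111100001111
  ((~d | ~b) & ((~a | (~b | c)) & a)) = 00000000000000001111111100001100
  (~d | c) = 11001111110011111100111111001111
  (((~d | ~b) & ((~a | (~b | c)) & a)) | (~d | c)) = 11001111110011111111111111001111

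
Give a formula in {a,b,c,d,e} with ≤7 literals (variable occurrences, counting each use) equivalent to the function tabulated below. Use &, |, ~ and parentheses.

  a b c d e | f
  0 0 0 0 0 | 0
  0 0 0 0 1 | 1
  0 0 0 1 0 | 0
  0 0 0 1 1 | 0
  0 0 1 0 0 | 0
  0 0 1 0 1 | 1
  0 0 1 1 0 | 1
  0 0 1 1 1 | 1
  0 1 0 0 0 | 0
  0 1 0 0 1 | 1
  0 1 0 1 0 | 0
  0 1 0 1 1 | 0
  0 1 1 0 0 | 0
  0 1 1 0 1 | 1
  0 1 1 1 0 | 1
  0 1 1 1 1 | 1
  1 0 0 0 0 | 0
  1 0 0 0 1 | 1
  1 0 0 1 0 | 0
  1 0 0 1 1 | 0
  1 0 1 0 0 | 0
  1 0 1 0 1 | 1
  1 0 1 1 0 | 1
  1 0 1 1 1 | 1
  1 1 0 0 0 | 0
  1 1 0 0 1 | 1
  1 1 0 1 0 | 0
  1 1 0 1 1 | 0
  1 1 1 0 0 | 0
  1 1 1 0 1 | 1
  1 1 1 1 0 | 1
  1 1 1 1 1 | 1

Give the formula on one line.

((d & c) | (e & ~d))

  (d & c) = 00000011000000110000001100000011
  ~d = 11001100110011001100110011001100
  (e & ~d) = 01000100010001000100010001000100
  ((d & c) | (e & ~d)) = 01000111010001110100011101000111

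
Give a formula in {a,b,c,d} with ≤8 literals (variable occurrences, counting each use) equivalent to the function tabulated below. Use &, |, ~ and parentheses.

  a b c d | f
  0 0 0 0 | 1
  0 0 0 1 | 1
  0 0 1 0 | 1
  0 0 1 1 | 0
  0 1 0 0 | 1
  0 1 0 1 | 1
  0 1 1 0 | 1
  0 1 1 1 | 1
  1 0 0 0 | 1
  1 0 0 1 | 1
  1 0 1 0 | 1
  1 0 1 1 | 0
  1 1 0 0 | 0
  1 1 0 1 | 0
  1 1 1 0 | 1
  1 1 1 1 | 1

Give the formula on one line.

((b | (~d | ~c)) & (~b | (~a | c)))

  ~d = 1010101010101010
  ~c = 1100110011001100
  (~d | ~c) = 1110111011101110
  (b | (~d | ~c)) = 1110111111101111
  ~b = 1111000011110000
  ~a = 1111111100000000
  (~a | c) = 1111111100110011
  (~b | (~a | c)) = 1111111111110011
  ((b | (~d | ~c)) & (~b | (~a | c))) = 1110111111100011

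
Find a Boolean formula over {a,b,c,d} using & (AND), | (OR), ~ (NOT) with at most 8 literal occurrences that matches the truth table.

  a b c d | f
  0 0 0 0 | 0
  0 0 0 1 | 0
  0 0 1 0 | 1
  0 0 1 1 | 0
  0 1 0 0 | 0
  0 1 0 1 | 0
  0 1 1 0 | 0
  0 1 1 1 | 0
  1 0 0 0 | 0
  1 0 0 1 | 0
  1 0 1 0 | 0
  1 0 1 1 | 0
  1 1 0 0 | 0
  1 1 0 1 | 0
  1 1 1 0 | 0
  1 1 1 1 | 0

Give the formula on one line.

  ~c = 1100110011001100
  ~b = 1111000011110000
  (~b & c) = 0011000000110000
  ~d = 1010101010101010
  ((~b & c) & ~d) = 0010000000100000
  (~c | ((~b & c) & ~d)) = 1110110011101100
  ~a = 1111111100000000
  (~a | b) = 1111111100001111
  (d | (~a | b)) = 1111111101011111
  ((~c | ((~b & c) & ~d)) & (d | (~a | b))) = 1110110001001100
  (((~c | ((~b & c) & ~d)) & (d | (~a | b))) & c) = 0010000000000000

(((~c | ((~b & c) & ~d)) & (d | (~a | b))) & c)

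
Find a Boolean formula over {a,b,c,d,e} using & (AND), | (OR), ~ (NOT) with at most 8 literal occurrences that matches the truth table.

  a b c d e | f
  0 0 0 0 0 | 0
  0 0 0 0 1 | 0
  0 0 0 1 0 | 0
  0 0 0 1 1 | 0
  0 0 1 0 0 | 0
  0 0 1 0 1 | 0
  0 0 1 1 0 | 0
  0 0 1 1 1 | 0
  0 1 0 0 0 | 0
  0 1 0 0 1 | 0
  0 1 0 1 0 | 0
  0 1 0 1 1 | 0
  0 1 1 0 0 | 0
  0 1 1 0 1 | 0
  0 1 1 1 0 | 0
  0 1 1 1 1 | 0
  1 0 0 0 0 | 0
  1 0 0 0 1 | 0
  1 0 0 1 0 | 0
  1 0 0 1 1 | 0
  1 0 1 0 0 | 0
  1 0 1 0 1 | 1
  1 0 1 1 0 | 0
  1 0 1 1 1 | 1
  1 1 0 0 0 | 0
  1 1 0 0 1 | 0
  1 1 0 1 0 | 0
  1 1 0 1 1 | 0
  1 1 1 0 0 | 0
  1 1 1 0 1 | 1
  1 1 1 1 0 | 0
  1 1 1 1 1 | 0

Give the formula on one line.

  (c & e) = 00000101000001010000010100000101
  ~e = 10101010101010101010101010101010
  ~c = 11110000111100001111000011110000
  (~e | ~c) = 11111010111110101111101011111010
  ~d = 11001100110011001100110011001100
  ~b = 11111111000000001111111100000000
  (~d | ~b) = 11111111110011001111111111001100
  (a & (~d | ~b)) = 00000000000000001111111111001100
  ((~e | ~c) | (a & (~d | ~b))) = 11111010111110101111111111111110
  ((c & e) & ((~e | ~c) | (a & (~d | ~b)))) = 00000000000000000000010100000100

((c & e) & ((~e | ~c) | (a & (~d | ~b))))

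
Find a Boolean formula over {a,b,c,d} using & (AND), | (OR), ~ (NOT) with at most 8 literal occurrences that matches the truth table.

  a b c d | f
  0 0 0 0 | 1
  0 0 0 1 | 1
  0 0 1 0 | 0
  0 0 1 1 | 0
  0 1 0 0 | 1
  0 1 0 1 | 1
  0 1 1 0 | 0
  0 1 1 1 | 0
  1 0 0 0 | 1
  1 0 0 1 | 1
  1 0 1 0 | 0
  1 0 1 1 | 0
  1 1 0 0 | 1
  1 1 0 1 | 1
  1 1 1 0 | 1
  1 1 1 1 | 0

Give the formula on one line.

  ~c = 1100110011001100
  ~b = 1111000011110000
  ~d = 1010101010101010
  (a & ~d) = 0000000010101010
  (~b | (a & ~d)) = 1111000011111010
  ((~b | (a & ~d)) & b) = 0000000000001010
  (c & ((~b | (a & ~d)) & b)) = 0000000000000010
  (~c | (c & ((~b | (a & ~d)) & b))) = 1100110011001110

(~c | (c & ((~b | (a & ~d)) & b)))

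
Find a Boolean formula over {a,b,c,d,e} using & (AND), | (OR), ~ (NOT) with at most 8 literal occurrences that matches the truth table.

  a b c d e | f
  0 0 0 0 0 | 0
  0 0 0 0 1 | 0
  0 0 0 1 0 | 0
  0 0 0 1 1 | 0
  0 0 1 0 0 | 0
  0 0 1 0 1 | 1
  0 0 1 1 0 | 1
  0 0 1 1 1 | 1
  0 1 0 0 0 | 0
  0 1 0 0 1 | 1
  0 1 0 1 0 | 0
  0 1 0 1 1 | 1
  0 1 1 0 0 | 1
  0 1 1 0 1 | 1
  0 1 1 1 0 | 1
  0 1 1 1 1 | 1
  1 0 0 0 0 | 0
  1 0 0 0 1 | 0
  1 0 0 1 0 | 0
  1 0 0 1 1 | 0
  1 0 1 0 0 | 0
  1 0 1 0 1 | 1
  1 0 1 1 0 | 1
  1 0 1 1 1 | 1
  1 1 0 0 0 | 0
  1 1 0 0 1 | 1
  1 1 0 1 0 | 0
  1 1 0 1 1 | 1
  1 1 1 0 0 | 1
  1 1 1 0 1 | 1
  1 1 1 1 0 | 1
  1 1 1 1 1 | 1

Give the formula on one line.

  (c | e) = 01011111010111110101111101011111
  ((c | e) & b) = 00000000010111110000000001011111
  (e | d) = 01110111011101110111011101110111
  (((c | e) & b) | (e | d)) = 01110111011111110111011101111111
  (e & b) = 00000000010101010000000001010101
  ((e & b) | c) = 00001111010111110000111101011111
  ((((c | e) & b) | (e | d)) & ((e & b) | c)) = 00000111010111110000011101011111

((((c | e) & b) | (e | d)) & ((e & b) | c))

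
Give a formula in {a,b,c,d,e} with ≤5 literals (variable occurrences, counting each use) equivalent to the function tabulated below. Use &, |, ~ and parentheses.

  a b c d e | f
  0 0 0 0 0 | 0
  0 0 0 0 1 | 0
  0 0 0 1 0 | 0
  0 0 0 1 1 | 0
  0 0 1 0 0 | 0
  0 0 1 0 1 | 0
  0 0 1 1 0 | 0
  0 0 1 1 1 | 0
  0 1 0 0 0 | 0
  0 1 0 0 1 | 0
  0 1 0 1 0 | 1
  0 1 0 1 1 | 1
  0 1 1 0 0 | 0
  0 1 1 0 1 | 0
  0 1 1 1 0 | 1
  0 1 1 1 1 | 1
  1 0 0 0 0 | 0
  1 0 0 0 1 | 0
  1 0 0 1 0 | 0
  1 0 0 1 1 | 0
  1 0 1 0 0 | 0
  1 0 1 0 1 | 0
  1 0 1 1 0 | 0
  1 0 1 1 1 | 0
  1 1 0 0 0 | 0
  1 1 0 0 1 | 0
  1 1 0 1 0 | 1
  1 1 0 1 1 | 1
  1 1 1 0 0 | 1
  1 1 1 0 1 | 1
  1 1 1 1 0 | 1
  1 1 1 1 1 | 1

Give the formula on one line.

  (a & c) = 00000000000000000000111100001111
  ((a & c) | d) = 00110011001100110011111100111111
  (b & ((a & c) | d)) = 00000000001100110000000000111111

(b & ((a & c) | d))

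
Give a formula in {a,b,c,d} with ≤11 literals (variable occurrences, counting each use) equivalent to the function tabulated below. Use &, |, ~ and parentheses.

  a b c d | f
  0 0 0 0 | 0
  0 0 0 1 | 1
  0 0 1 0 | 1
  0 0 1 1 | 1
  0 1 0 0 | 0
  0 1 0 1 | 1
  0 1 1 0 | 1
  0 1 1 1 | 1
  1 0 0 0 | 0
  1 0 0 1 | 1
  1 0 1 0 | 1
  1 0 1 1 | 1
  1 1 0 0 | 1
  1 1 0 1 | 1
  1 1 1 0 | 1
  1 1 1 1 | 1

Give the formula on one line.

(((a | d) & ((~c | (d & ~a)) & ((~b & d) | b))) | c)

  (a | d) = 0101010111111111
  ~c = 1100110011001100
  ~a = 1111111100000000
  (d & ~a) = 0101010100000000
  (~c | (d & ~a)) = 1101110111001100
  ~b = 1111000011110000
  (~b & d) = 0101000001010000
  ((~b & d) | b) = 0101111101011111
  ((~c | (d & ~a)) & ((~b & d) | b)) = 0101110101001100
  ((a | d) & ((~c | (d & ~a)) & ((~b & d) | b))) = 0101010101001100
  (((a | d) & ((~c | (d & ~a)) & ((~b & d) | b))) | c) = 0111011101111111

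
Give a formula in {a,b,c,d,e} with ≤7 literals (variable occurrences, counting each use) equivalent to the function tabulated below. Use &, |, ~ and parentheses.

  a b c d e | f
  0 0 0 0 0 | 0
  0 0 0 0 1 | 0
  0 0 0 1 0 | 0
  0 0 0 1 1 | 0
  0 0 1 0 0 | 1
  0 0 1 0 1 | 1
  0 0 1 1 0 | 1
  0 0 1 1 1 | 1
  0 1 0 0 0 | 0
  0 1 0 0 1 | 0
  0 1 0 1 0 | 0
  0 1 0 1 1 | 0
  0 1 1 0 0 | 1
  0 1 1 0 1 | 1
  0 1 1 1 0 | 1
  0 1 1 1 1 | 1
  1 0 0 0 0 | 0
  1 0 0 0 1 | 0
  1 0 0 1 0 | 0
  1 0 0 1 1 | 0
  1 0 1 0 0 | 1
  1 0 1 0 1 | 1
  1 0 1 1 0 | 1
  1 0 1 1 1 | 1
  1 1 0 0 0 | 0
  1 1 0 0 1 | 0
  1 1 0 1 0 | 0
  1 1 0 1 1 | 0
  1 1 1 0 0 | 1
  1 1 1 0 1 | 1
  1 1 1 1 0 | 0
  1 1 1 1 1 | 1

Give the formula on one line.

(((e | ~b) | (~a | ~d)) & c)

  ~b = 11111111000000001111111100000000
  (e | ~b) = 11111111010101011111111101010101
  ~a = 11111111111111110000000000000000
  ~d = 11001100110011001100110011001100
  (~a | ~d) = 11111111111111111100110011001100
  ((e | ~b) | (~a | ~d)) = 11111111111111111111111111011101
  (((e | ~b) | (~a | ~d)) & c) = 00001111000011110000111100001101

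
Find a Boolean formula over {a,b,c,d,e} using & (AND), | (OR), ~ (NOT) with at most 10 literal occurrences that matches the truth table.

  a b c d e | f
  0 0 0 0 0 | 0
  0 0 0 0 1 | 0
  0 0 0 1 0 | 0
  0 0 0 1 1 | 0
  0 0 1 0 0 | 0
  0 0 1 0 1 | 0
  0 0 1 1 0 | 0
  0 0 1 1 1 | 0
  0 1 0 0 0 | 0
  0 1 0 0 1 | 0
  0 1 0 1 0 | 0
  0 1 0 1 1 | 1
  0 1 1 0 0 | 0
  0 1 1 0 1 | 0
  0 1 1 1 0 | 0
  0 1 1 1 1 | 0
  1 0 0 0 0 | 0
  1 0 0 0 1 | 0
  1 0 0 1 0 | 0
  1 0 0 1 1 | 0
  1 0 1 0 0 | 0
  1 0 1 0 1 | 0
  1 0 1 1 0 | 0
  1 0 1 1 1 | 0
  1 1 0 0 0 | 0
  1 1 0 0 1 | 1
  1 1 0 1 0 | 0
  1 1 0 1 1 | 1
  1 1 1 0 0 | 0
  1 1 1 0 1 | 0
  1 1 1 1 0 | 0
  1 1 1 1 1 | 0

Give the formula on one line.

((((d | e) & ~c) & b) & ((e | c) & (d | a)))

  (d | e) = 01110111011101110111011101110111
  ~c = 11110000111100001111000011110000
  ((d | e) & ~c) = 01110000011100000111000001110000
  (((d | e) & ~c) & b) = 00000000011100000000000001110000
  (e | c) = 01011111010111110101111101011111
  (d | a) = 00110011001100111111111111111111
  ((e | c) & (d | a)) = 00010011000100110101111101011111
  ((((d | e) & ~c) & b) & ((e | c) & (d | a))) = 00000000000100000000000001010000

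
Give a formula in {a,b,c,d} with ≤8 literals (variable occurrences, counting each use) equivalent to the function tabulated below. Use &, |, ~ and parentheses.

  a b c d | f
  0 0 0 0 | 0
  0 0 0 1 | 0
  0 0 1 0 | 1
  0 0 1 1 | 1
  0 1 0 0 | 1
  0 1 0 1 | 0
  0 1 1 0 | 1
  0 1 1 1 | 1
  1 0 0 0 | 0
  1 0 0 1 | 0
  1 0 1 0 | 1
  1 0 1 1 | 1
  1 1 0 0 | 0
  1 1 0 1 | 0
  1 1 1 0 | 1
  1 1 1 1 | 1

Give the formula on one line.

(c | ((b & ~d) & ((b | ~d) & (~a | d))))

  ~d = 1010101010101010
  (b & ~d) = 0000101000001010
  (b | ~d) = 1010111110101111
  ~a = 1111111100000000
  (~a | d) = 1111111101010101
  ((b | ~d) & (~a | d)) = 1010111100000101
  ((b & ~d) & ((b | ~d) & (~a | d))) = 0000101000000000
  (c | ((b & ~d) & ((b | ~d) & (~a | d)))) = 0011101100110011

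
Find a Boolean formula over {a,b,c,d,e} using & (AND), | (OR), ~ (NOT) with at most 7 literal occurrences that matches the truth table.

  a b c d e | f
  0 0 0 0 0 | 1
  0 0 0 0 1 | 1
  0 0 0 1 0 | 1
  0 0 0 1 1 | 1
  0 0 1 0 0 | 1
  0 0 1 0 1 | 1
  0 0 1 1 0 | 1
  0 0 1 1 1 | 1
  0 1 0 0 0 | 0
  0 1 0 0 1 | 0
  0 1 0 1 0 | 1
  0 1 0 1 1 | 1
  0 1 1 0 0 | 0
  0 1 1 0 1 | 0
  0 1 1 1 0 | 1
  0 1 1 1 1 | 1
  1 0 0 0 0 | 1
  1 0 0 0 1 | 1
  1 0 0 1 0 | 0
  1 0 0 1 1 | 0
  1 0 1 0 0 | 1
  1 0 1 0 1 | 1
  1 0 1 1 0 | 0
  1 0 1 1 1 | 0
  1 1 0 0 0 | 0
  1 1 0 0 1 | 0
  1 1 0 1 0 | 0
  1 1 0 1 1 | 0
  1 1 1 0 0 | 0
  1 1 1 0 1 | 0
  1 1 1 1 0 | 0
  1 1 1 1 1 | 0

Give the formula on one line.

  ~b = 11111111000000001111111100000000
  ~a = 11111111111111110000000000000000
  ~d = 11001100110011001100110011001100
  (~a | ~d) = 11111111111111111100110011001100
  (~b & (~a | ~d)) = 11111111000000001100110000000000
  (~a & d) = 00110011001100110000000000000000
  ((~b & (~a | ~d)) | (~a & d)) = 11111111001100111100110000000000

((~b & (~a | ~d)) | (~a & d))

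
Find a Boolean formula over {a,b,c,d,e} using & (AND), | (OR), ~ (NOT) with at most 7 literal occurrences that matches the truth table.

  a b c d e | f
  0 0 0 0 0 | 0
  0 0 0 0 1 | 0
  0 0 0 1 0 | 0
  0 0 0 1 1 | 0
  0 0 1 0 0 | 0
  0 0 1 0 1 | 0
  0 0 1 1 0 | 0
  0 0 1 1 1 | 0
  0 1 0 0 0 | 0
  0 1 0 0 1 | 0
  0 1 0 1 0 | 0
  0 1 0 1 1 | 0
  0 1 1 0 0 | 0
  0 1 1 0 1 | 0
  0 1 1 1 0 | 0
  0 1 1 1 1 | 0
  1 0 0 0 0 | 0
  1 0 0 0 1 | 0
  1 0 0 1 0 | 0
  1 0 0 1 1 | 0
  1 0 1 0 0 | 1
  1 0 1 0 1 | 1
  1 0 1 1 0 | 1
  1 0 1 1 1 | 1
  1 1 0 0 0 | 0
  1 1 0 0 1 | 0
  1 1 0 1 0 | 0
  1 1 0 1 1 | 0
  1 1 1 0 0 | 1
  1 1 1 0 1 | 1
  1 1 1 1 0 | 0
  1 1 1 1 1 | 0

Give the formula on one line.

((c & a) & (~b | ((c | ~b) & (~d | ~a))))

  (c & a) = 00000000000000000000111100001111
  ~b = 11111111000000001111111100000000
  (c | ~b) = 11111111000011111111111100001111
  ~d = 11001100110011001100110011001100
  ~a = 11111111111111110000000000000000
  (~d | ~a) = 11111111111111111100110011001100
  ((c | ~b) & (~d | ~a)) = 11111111000011111100110000001100
  (~b | ((c | ~b) & (~d | ~a))) = 11111111000011111111111100001100
  ((c & a) & (~b | ((c | ~b) & (~d | ~a)))) = 00000000000000000000111100001100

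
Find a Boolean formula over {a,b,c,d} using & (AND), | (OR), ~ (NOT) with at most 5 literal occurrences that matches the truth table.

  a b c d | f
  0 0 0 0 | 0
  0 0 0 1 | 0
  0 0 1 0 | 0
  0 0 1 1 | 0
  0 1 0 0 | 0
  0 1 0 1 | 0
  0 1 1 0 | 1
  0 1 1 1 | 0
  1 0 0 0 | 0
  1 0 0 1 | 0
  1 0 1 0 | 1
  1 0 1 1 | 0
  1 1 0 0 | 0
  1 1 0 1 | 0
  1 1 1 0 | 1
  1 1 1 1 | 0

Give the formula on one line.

  (a | d) = 0101010111111111
  ((a | d) | b) = 0101111111111111
  ~d = 1010101010101010
  (c & ~d) = 0010001000100010
  (((a | d) | b) & (c & ~d)) = 0000001000100010

(((a | d) | b) & (c & ~d))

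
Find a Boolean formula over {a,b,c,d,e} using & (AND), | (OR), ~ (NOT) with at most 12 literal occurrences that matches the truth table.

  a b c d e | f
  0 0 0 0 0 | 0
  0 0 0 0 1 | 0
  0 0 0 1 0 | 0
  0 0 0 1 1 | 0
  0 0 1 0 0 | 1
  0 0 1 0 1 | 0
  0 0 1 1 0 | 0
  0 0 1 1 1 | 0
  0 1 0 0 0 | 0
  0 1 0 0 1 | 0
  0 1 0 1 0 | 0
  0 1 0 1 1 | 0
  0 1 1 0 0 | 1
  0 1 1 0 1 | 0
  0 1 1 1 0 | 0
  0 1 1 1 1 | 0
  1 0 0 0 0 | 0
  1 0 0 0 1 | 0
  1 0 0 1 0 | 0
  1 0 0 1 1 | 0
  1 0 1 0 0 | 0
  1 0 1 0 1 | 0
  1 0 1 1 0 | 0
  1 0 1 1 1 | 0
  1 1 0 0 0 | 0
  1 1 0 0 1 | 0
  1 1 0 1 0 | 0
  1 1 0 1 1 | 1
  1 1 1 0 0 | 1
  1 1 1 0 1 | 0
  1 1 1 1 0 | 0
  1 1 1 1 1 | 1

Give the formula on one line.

  ~d = 11001100110011001100110011001100
  (c & ~d) = 00001100000011000000110000001100
  ((c & ~d) | e) = 01011101010111010101110101011101
  ~a = 11111111111111110000000000000000
  (b | ~a) = 11111111111111110000000011111111
  ~e = 10101010101010101010101010101010
  (a | ~e) = 10101010101010101111111111111111
  (d & (a | ~e)) = 00100010001000100011001100110011
  ((d & (a | ~e)) | ~e) = 10101010101010101011101110111011
  ((b | ~a) & ((d & (a | ~e)) | ~e)) = 10101010101010100000000010111011
  (((c & ~d) | e) & ((b | ~a) & ((d & (a | ~e)) | ~e))) = 00001000000010000000000000011001

(((c & ~d) | e) & ((b | ~a) & ((d & (a | ~e)) | ~e)))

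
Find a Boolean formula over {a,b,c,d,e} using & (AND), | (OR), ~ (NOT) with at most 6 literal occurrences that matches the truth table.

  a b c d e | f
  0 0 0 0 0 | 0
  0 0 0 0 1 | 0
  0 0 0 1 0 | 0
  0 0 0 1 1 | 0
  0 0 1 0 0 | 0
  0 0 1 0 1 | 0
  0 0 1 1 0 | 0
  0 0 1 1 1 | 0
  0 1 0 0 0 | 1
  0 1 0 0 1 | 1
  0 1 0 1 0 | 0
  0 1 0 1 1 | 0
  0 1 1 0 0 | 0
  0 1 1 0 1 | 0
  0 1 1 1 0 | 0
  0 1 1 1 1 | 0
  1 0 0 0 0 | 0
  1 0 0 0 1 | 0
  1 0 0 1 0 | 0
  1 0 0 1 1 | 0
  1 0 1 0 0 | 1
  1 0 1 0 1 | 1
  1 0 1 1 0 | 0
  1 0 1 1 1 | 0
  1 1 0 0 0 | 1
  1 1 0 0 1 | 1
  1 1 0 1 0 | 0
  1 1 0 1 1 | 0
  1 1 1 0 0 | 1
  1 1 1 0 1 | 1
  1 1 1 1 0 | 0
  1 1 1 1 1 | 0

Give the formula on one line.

  ~d = 11001100110011001100110011001100
  (a & c) = 00000000000000000000111100001111
  ~c = 11110000111100001111000011110000
  (b & ~c) = 00000000111100000000000011110000
  ((a & c) | (b & ~c)) = 00000000111100000000111111111111
  (~d & ((a & c) | (b & ~c))) = 00000000110000000000110011001100

(~d & ((a & c) | (b & ~c)))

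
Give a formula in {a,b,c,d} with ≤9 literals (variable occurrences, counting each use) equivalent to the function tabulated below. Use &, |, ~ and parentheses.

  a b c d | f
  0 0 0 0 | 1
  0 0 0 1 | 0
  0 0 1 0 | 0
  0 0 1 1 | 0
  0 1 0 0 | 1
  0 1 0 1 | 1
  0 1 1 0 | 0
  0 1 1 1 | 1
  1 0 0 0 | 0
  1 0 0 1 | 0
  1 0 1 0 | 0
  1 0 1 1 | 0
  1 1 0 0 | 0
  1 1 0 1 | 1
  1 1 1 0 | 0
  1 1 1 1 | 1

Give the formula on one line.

  ~d = 1010101010101010
  (b | ~d) = 1010111110101111
  (b & d) = 0000010100000101
  (d & a) = 0000000001010101
  ~c = 1100110011001100
  ~a = 1111111100000000
  (~c & ~a) = 1100110000000000
  ((d & a) | (~c & ~a)) = 1100110001010101
  ((b & d) | ((d & a) | (~c & ~a))) = 1100110101010101
  ((b | ~d) & ((b & d) | ((d & a) | (~c & ~a)))) = 1000110100000101

((b | ~d) & ((b & d) | ((d & a) | (~c & ~a))))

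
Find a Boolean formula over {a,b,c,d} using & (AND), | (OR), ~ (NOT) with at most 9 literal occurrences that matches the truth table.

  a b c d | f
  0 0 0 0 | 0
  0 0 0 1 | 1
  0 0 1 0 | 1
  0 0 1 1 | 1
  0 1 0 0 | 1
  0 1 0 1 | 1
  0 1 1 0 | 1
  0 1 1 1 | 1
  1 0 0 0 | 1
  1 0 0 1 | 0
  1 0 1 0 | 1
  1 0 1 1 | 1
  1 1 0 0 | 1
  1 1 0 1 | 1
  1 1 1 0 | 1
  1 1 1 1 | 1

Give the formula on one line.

  (b | d) = 0101111101011111
  ~a = 1111111100000000
  ((b | d) & ~a) = 0101111100000000
  ~d = 1010101010101010
  (a & ~d) = 0000000010101010
  (c | b) = 0011111100111111
  ((a & ~d) | (c | b)) = 0011111110111111
  (((b | d) & ~a) | ((a & ~d) | (c | b))) = 0111111110111111

(((b | d) & ~a) | ((a & ~d) | (c | b)))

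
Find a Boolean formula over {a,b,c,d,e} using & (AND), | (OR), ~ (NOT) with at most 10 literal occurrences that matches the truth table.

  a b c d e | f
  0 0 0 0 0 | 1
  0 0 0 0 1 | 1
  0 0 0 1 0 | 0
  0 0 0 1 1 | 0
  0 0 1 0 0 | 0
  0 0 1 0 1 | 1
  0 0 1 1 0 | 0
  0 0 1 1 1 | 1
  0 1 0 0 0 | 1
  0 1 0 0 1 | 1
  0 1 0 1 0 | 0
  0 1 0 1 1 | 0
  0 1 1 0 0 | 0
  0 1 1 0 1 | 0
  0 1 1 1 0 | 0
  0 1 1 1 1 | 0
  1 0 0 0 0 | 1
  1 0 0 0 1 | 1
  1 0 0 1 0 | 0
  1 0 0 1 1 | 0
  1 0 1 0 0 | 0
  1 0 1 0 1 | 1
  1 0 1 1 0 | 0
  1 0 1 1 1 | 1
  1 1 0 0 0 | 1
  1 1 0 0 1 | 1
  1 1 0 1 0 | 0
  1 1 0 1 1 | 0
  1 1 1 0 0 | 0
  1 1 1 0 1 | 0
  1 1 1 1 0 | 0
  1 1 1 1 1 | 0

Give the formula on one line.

  ~b = 11111111000000001111111100000000
  (e & ~b) = 01010101000000000101010100000000
  ~a = 11111111111111110000000000000000
  (c | ~a) = 11111111111111110000111100001111
  ((e & ~b) & (c | ~a)) = 01010101000000000000010100000000
  ~c = 11110000111100001111000011110000
  (((e & ~b) & (c | ~a)) | ~c) = 11110101111100001111010111110000
  ~d = 11001100110011001100110011001100
  (~d | c) = 11001111110011111100111111001111
  ((((e & ~b) & (c | ~a)) | ~c) & (~d | c)) = 11000101110000001100010111000000

((((e & ~b) & (c | ~a)) | ~c) & (~d | c))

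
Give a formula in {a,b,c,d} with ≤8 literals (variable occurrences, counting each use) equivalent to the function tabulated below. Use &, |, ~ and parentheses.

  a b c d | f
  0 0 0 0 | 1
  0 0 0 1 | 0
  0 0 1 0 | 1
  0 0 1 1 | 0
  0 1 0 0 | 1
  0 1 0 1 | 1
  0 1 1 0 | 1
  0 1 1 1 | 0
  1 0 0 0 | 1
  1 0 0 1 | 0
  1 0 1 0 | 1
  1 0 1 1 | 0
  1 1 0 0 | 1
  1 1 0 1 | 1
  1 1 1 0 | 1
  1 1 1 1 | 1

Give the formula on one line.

  (b & a) = 0000000000001111
  ~c = 1100110011001100
  (a | b) = 0000111111111111
  (~c & (a | b)) = 0000110011001100
  ((b & a) | (~c & (a | b))) = 0000110011001111
  (b & ((b & a) | (~c & (a | b)))) = 0000110000001111
  ~d = 1010101010101010
  ((b & ((b & a) | (~c & (a | b)))) | ~d) = 1010111010101111

((b & ((b & a) | (~c & (a | b)))) | ~d)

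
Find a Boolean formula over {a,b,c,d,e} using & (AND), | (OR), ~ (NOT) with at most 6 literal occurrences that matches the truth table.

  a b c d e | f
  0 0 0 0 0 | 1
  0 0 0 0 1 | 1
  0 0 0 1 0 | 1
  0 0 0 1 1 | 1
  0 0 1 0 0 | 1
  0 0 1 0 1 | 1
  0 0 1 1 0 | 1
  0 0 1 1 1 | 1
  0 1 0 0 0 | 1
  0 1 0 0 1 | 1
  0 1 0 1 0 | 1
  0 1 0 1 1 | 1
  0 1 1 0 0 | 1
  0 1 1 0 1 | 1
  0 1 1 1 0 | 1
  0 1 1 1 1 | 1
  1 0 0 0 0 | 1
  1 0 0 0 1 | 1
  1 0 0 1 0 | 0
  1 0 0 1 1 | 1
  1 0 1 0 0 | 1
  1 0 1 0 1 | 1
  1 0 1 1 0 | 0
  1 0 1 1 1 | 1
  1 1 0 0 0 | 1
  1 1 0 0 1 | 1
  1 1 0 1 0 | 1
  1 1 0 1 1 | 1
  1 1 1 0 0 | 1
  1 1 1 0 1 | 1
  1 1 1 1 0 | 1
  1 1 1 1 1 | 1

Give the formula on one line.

((~d | e) | (b | ~a))

  ~d = 11001100110011001100110011001100
  (~d | e) = 11011101110111011101110111011101
  ~a = 11111111111111110000000000000000
  (b | ~a) = 11111111111111110000000011111111
  ((~d | e) | (b | ~a)) = 11111111111111111101110111111111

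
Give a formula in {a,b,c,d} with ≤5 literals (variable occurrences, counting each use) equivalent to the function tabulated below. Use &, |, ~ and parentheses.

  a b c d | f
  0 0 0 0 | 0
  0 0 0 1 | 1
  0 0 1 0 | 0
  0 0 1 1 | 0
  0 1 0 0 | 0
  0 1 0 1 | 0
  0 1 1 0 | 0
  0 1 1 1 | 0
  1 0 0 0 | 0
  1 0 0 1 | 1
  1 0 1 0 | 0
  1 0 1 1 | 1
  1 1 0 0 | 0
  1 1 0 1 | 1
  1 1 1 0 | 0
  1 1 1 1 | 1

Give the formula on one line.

  ~b = 1111000011110000
  ~c = 1100110011001100
  (~b & ~c) = 1100000011000000
  ((~b & ~c) | a) = 1100000011111111
  (d & ((~b & ~c) | a)) = 0100000001010101

(d & ((~b & ~c) | a))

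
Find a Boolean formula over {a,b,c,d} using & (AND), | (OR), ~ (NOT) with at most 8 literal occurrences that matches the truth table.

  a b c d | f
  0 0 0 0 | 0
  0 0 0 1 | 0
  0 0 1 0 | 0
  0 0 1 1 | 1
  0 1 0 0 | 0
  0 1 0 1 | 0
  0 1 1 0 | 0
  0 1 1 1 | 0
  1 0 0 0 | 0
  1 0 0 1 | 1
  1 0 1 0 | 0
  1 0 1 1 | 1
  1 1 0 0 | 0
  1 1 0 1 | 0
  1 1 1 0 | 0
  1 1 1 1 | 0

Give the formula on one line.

((d & ((c & d) | (b | a))) & (~b | ~d))

  (c & d) = 0001000100010001
  (b | a) = 0000111111111111
  ((c & d) | (b | a)) = 0001111111111111
  (d & ((c & d) | (b | a))) = 0001010101010101
  ~b = 1111000011110000
  ~d = 1010101010101010
  (~b | ~d) = 1111101011111010
  ((d & ((c & d) | (b | a))) & (~b | ~d)) = 0001000001010000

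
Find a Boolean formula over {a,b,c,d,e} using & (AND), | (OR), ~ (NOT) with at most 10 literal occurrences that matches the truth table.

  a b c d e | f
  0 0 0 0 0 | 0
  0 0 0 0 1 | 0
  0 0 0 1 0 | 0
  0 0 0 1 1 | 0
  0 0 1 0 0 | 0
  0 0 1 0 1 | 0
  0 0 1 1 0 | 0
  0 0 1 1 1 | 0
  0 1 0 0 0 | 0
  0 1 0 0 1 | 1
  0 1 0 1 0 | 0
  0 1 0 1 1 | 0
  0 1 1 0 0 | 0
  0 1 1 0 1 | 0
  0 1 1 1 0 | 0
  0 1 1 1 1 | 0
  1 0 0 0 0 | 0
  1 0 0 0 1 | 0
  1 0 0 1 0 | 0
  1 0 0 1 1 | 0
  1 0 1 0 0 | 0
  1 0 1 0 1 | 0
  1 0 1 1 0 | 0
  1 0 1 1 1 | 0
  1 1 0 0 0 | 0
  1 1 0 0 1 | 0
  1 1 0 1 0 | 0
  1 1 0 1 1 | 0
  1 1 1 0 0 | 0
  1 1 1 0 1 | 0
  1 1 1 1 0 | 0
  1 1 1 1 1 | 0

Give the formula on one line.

  ~d = 11001100110011001100110011001100
  ~c = 11110000111100001111000011110000
  ~e = 10101010101010101010101010101010
  (~c | ~e) = 11111010111110101111101011111010
  ~a = 11111111111111110000000000000000
  ((~c | ~e) & ~a) = 11111010111110100000000000000000
  (~d & ((~c | ~e) & ~a)) = 11001000110010000000000000000000
  (e & (~d & ((~c | ~e) & ~a))) = 01000000010000000000000000000000
  (~a & b) = 00000000111111110000000000000000
  ((~a & b) & e) = 00000000010101010000000000000000
  ((e & (~d & ((~c | ~e) & ~a))) & ((~a & b) & e)) = 00000000010000000000000000000000

((e & (~d & ((~c | ~e) & ~a))) & ((~a & b) & e))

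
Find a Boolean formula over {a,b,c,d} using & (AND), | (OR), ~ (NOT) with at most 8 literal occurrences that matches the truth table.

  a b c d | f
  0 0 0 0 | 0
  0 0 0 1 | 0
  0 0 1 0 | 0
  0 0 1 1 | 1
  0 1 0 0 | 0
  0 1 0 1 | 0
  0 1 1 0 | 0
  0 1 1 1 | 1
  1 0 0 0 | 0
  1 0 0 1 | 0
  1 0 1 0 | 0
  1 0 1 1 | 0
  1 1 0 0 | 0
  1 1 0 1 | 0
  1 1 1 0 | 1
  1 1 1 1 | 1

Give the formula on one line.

(c & (((c & b) | ~a) & (a | d)))

  (c & b) = 0000001100000011
  ~a = 1111111100000000
  ((c & b) | ~a) = 1111111100000011
  (a | d) = 0101010111111111
  (((c & b) | ~a) & (a | d)) = 0101010100000011
  (c & (((c & b) | ~a) & (a | d))) = 0001000100000011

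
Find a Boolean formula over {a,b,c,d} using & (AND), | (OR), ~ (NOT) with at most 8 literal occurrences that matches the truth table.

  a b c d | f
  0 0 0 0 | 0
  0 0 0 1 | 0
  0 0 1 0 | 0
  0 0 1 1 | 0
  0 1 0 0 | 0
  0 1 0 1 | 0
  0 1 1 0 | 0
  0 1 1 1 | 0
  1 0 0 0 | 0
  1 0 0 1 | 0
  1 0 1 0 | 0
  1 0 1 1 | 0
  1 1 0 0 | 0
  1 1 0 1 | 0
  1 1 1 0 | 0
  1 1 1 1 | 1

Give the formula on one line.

((b & ((~b | d) & (c | ~b))) & a)

  ~b = 1111000011110000
  (~b | d) = 1111010111110101
  (c | ~b) = 1111001111110011
  ((~b | d) & (c | ~b)) = 1111000111110001
  (b & ((~b | d) & (c | ~b))) = 0000000100000001
  ((b & ((~b | d) & (c | ~b))) & a) = 0000000000000001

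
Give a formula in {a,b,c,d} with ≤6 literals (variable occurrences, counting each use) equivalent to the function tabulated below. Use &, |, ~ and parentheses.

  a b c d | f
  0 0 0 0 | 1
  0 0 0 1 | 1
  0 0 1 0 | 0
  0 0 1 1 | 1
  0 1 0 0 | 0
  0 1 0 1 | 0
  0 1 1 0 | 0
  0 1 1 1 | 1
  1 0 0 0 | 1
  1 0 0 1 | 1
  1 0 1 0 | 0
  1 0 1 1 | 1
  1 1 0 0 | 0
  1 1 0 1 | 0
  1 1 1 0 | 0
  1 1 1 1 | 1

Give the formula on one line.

((c | ~b) & (~c | d))

  ~b = 1111000011110000
  (c | ~b) = 1111001111110011
  ~c = 1100110011001100
  (~c | d) = 1101110111011101
  ((c | ~b) & (~c | d)) = 1101000111010001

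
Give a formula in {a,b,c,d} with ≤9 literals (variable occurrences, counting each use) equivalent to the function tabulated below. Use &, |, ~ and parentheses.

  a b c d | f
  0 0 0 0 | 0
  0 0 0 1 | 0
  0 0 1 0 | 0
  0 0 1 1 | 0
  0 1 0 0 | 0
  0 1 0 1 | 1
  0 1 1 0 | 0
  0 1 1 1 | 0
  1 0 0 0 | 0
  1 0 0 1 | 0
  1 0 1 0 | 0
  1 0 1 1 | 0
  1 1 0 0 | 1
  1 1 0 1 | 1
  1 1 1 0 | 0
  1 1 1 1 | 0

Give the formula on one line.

  ~a = 1111111100000000
  (~a & c) = 0011001100000000
  ((~a & c) | b) = 0011111100001111
  ~c = 1100110011001100
  (d | a) = 0101010111111111
  (~c & (d | a)) = 0100010011001100
  (((~a & c) | b) & (~c & (d | a))) = 0000010000001100

(((~a & c) | b) & (~c & (d | a)))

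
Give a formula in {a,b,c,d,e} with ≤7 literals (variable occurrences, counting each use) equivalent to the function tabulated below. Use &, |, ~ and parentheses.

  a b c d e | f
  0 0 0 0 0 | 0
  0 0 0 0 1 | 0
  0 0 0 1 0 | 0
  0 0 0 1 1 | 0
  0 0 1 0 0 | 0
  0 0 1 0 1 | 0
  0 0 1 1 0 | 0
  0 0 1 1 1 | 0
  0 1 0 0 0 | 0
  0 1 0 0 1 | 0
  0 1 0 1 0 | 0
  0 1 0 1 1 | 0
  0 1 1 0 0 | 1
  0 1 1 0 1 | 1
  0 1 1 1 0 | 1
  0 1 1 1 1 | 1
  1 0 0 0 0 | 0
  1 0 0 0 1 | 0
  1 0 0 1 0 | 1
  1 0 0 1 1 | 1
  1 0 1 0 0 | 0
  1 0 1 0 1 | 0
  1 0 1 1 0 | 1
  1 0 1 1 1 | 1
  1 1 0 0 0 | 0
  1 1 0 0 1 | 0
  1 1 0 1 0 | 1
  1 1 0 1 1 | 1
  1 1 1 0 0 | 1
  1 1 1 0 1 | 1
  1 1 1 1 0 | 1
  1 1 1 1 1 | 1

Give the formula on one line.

  (c & b) = 00000000000011110000000000001111
  ~a = 11111111111111110000000000000000
  (d | ~a) = 11111111111111110011001100110011
  ((d | ~a) & a) = 00000000000000000011001100110011
  ((c & b) | ((d | ~a) & a)) = 00000000000011110011001100111111

((c & b) | ((d | ~a) & a))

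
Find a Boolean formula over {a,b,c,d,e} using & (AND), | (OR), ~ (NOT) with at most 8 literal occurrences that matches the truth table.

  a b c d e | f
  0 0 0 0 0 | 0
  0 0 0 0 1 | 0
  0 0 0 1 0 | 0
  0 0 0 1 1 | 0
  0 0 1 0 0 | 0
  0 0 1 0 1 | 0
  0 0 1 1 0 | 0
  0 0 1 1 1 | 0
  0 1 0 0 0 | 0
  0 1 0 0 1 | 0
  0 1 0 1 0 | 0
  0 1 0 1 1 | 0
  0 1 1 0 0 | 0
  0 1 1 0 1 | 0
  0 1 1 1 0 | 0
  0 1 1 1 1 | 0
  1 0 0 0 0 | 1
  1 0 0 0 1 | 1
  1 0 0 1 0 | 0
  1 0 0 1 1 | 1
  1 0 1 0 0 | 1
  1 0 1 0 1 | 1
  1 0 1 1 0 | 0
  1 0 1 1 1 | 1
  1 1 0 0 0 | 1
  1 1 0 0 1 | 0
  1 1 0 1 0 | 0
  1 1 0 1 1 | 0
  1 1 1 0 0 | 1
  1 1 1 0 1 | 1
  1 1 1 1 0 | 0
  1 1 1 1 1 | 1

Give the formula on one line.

((a & (~b | (~e | c))) & (e | ~d))

  ~b = 11111111000000001111111100000000
  ~e = 10101010101010101010101010101010
  (~e | c) = 10101111101011111010111110101111
  (~b | (~e | c)) = 11111111101011111111111110101111
  (a & (~b | (~e | c))) = 00000000000000001111111110101111
  ~d = 11001100110011001100110011001100
  (e | ~d) = 11011101110111011101110111011101
  ((a & (~b | (~e | c))) & (e | ~d)) = 00000000000000001101110110001101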